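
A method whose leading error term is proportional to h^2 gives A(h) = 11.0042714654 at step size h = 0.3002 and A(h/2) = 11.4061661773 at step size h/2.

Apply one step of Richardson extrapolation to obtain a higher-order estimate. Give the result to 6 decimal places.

The method has order 2: 2^2 = 4.
Numerator 4×A(h/2) − A(h) = 4×11.4061661773 − 11.0042714654 = 34.6203932438
(4×11.4061661773 − 11.0042714654)/(4 − 1) = 11.5401310813

11.540131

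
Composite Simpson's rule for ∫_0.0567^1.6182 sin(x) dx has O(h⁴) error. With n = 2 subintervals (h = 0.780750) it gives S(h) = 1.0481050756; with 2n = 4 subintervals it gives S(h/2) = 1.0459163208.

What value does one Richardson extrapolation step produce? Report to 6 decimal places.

Method order is 4; weight 2^4 = 16.
Numerator 16×A(h/2) − A(h) = 16×1.0459163208 − 1.0481050756 = 15.6865560572
Denominator 16 − 1 = 15.
R = 15.6865560572/15 = 1.0457704038
Shift from A(h/2): −0.0001459170.

1.045770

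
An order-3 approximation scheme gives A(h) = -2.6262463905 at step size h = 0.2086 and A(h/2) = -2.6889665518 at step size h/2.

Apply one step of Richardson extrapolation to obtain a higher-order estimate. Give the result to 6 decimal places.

The method has order 3: 2^3 = 8.
Numerator 8 × A(h/2) − A(h) = 8 × (-2.6889665518) − (-2.6262463905) = -18.8854860239
Divide by 2^3 − 1 = 7.
R = (-18.8854860239)/7 = -2.6979265748
Shift from A(h/2): −0.0089600230.

-2.697927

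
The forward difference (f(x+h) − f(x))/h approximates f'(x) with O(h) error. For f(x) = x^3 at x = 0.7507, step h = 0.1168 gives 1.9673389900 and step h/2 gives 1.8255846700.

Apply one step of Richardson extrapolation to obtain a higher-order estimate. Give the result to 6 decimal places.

1.683830

Error is O(h^1); halving h shrinks it by 2^1 = 2.
Weighted: 3.6511693400 − 1.9673389900 = 1.6838303500
Divide by 2^1 − 1 = 1.
(2·1.8255846700 − 1.9673389900)/(2 − 1) = 1.6838303500
Shift from A(h/2): −0.1417543200.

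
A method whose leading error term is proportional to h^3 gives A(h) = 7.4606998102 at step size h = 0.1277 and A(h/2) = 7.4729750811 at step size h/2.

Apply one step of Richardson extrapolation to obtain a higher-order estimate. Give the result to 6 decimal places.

7.474729

Method order is 3; weight 2^3 = 8.
8 × 7.4729750811 = 59.7838006488; subtract 7.4606998102 → 52.3231008386
Divide by 2^3 − 1 = 7.
52.3231008386 ÷ 7 = 7.4747286912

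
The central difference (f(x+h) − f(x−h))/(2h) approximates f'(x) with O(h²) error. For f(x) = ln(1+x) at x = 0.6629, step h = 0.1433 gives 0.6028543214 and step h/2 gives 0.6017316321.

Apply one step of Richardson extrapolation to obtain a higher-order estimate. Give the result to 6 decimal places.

Error is O(h^2); halving h shrinks it by 2^2 = 4.
Numerator 4·A(h/2) − A(h) = 4·0.6017316321 − 0.6028543214 = 1.8040722070
Denominator 4 − 1 = 3.
Result: 0.6013574023

0.601357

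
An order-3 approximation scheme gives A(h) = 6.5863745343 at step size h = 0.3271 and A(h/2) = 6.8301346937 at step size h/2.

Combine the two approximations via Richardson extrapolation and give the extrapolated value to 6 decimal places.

Leading term ∝ h^3; use weight 8 = 2^3.
2^3×A(h/2) = 54.6410775496; minus A(h) gives 48.0547030153.
Extrapolated: 48.0547030153 / 7 = 6.8649575736
Gap between inputs: 2.438e-01; correction applied: +0.0348228799.

6.864958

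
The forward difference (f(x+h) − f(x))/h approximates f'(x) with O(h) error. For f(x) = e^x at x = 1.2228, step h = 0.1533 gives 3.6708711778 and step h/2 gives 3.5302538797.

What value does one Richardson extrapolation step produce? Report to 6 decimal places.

3.389637

Error is O(h^1); halving h shrinks it by 2^1 = 2.
Weighted: 7.0605077594 − 3.6708711778 = 3.3896365816
Extrapolated: 3.3896365816 / 1 = 3.3896365816
Correction |R − A(h/2)| = 1.406e-01; gap |A(h/2) − A(h)| = 1.406e-01.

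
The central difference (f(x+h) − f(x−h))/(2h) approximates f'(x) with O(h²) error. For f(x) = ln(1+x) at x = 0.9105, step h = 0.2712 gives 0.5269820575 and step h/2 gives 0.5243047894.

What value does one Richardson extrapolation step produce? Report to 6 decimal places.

r = 2, so 2^r = 4.
2^2 × A(h/2) = 2.0972191576; minus A(h) gives 1.5702371001.
Extrapolated: 1.5702371001 / 3 = 0.5234123667

0.523412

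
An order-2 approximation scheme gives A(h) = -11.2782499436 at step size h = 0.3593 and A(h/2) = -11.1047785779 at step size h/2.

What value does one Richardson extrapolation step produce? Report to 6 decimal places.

r = 2, so 2^r = 4.
Numerator 4×A(h/2) − A(h) = 4×(-11.1047785779) − (-11.2782499436) = -33.1408643680
R = (-33.1408643680)/3 = -11.0469547893

-11.046955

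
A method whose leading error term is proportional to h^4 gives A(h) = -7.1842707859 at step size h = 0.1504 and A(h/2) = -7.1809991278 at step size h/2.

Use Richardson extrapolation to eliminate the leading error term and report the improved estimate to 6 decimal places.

-7.180781

The method has order 4: 2^4 = 16.
16·(-7.1809991278) − (-7.1842707859) = -107.7117152589
Divide by 2^4 − 1 = 15.
R = (-107.7117152589)/15 = -7.1807810173
Correction |R − A(h/2)| = 2.181e-04; gap |A(h/2) − A(h)| = 3.272e-03.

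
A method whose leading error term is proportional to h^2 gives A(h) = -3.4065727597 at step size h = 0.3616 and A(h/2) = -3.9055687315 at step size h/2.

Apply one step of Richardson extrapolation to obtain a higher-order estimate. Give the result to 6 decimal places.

-4.071901

r = 2, so 2^r = 4.
2^2*A(h/2) = -15.6222749260; minus A(h) gives -12.2157021663.
Divide by 2^2 − 1 = 3.
Extrapolated: (-12.2157021663) / 3 = -4.0719007221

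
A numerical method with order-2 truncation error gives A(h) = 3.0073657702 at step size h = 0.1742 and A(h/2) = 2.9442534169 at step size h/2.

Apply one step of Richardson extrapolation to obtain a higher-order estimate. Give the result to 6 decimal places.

2.923216

Leading term ∝ h^2; use weight 4 = 2^2.
4·2.9442534169 − 3.0073657702 = 8.7696478974
Divide by 2^2 − 1 = 3.
R = 8.7696478974/3 = 2.9232159658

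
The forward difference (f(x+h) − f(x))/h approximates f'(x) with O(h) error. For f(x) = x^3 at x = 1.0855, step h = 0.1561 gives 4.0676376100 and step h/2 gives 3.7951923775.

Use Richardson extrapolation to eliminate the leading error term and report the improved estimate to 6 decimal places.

Method order is 1; weight 2^1 = 2.
A(h/2) − A(h) = 3.7951923775 − 4.0676376100 = -0.2724452325
Correction (A(h/2) − A(h))/(2 − 1) = (-0.2724452325)/1 = -0.2724452325
R = 3.7951923775 − 0.2724452325 = 3.5227471450
Correction |R − A(h/2)| = 2.724e-01; gap |A(h/2) − A(h)| = 2.724e-01.

3.522747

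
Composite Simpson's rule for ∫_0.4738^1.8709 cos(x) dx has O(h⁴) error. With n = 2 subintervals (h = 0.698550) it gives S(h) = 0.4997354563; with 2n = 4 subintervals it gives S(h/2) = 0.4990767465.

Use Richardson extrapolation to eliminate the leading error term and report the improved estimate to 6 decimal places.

0.499033

With r = 4 the leading error scales as h^4, so the weight is 2^4 = 16.
Top: 16(0.4990767465) − (0.4997354563) = 7.4854924877
R = 7.4854924877/15 = 0.4990328325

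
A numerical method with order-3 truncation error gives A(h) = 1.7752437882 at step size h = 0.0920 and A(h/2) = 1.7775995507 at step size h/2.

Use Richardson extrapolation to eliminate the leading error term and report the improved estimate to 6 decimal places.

Error is O(h^3); halving h shrinks it by 2^3 = 8.
A(h/2) − A(h) = 1.7775995507 − 1.7752437882 = 0.0023557625
Correction (A(h/2) − A(h))/(8 − 1) = 0.0023557625/7 = 0.0003365375
R = 1.7775995507 + 0.0003365375 = 1.7779360882
Shift from A(h/2): +0.0003365375.

1.777936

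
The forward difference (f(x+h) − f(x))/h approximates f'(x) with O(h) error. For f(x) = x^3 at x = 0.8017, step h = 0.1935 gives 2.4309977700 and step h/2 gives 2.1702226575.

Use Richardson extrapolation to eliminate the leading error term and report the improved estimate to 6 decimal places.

1.909448

With r = 1 the leading error scales as h^1, so the weight is 2^1 = 2.
2^1×A(h/2) = 4.3404453150; minus A(h) gives 1.9094475450.
1.9094475450 ÷ 1 = 1.9094475450
Gap between inputs: 2.608e-01; correction applied: −0.2607751125.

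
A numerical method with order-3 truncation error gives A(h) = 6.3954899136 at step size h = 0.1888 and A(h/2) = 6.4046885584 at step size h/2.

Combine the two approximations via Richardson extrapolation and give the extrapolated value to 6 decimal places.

r = 3: numerator weight 8, denominator 7.
Weighted: 51.2375084672 − 6.3954899136 = 44.8420185536
Denominator 8 − 1 = 7.
So the Richardson estimate is 6.4060026505.

6.406003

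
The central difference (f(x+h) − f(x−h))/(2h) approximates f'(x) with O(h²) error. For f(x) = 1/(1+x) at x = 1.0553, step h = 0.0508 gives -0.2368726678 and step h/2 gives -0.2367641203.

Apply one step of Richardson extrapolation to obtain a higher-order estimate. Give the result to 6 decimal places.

-0.236728

Error is O(h^2); halving h shrinks it by 2^2 = 4.
Numerator 4 × A(h/2) − A(h) = 4 × (-0.2367641203) − (-0.2368726678) = -0.7101838134
Divide by 2^2 − 1 = 3.
(4 × (-0.2367641203) − (-0.2368726678))/(4 − 1) = -0.2367279378
Gap between inputs: 1.085e-04; correction applied: +0.0000361825.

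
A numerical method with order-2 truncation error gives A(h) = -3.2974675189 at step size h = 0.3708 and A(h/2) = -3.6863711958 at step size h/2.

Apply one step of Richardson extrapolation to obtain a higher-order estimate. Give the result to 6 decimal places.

Leading term ∝ h^2; use weight 4 = 2^2.
A(h/2) − A(h) = -3.6863711958 − (-3.2974675189) = -0.3889036769
Correction (A(h/2) − A(h))/(4 − 1) = (-0.3889036769)/3 = -0.1296345590
R = -3.6863711958 − 0.1296345590 = -3.8160057548
Correction |R − A(h/2)| = 1.296e-01; gap |A(h/2) − A(h)| = 3.889e-01.

-3.816006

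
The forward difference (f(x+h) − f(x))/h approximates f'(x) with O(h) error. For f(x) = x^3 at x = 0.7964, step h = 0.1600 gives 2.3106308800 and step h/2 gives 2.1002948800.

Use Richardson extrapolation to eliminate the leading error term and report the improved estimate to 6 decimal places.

1.889959

r = 1: numerator weight 2, denominator 1.
2^1 × A(h/2) = 4.2005897600; minus A(h) gives 1.8899588800.
1.8899588800 ÷ 1 = 1.8899588800
Correction |R − A(h/2)| = 2.103e-01; gap |A(h/2) − A(h)| = 2.103e-01.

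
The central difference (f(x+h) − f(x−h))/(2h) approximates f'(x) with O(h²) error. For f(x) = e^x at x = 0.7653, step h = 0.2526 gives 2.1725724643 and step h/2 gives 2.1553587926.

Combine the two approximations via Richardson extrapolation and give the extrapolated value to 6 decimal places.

2.149621

With r = 2 the leading error scales as h^2, so the weight is 2^2 = 4.
4×2.1553587926 = 8.6214351704; 8.6214351704 − 2.1725724643 = 6.4488627061
Divide by 2^2 − 1 = 3.
So the Richardson estimate is 2.1496209020.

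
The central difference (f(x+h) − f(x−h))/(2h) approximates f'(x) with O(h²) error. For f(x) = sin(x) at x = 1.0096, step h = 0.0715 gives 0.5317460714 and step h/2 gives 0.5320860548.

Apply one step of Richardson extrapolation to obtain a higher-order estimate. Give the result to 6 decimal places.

With r = 2 the leading error scales as h^2, so the weight is 2^2 = 4.
A(h/2) − A(h) = 0.5320860548 − 0.5317460714 = 0.0003399834
Correction (A(h/2) − A(h))/(4 − 1) = 0.0003399834/3 = 0.0001133278
R = 0.5320860548 + 0.0001133278 = 0.5321993826

0.532199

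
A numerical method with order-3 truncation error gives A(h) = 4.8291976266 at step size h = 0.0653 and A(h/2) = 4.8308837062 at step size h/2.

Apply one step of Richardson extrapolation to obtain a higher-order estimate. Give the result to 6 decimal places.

Order 3 gives 2^r = 8 and 2^r − 1 = 7.
2^3 × A(h/2) = 38.6470696496; minus A(h) gives 33.8178720230.
Extrapolated: 33.8178720230 / 7 = 4.8311245747
Gap between inputs: 1.686e-03; correction applied: +0.0002408685.

4.831125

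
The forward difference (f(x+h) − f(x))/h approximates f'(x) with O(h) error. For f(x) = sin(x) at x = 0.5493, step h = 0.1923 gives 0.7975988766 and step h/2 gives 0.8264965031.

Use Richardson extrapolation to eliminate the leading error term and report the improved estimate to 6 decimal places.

0.855394

Method order is 1; weight 2^1 = 2.
Weighted: 1.6529930062 − 0.7975988766 = 0.8553941296
(2×0.8264965031 − 0.7975988766)/(2 − 1) = 0.8553941296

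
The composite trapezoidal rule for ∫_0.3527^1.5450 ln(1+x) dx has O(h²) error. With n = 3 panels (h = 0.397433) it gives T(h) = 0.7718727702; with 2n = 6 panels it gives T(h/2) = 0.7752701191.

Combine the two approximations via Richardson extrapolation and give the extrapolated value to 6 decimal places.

r = 2: numerator weight 4, denominator 3.
2^2·A(h/2) = 3.1010804764; minus A(h) gives 2.3292077062.
R = 2.3292077062/3 = 0.7764025687
Shift from A(h/2): +0.0011324496.

0.776403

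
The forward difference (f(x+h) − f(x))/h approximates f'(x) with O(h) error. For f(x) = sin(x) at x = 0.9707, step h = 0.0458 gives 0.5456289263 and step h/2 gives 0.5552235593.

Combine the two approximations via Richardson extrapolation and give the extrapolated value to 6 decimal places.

Order 1 gives 2^r = 2 and 2^r − 1 = 1.
Numerator 2×A(h/2) − A(h) = 2×0.5552235593 − 0.5456289263 = 0.5648181923
0.5648181923 ÷ 1 = 0.5648181923
Correction |R − A(h/2)| = 9.595e-03; gap |A(h/2) − A(h)| = 9.595e-03.

0.564818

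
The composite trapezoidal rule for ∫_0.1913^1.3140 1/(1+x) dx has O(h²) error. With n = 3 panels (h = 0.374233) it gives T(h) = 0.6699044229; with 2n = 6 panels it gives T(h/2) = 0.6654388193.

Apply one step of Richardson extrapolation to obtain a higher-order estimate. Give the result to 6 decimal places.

r = 2: numerator weight 4, denominator 3.
4×0.6654388193 − 0.6699044229 = 1.9918508543
Extrapolated: 1.9918508543 / 3 = 0.6639502848
Gap between inputs: 4.466e-03; correction applied: −0.0014885345.

0.663950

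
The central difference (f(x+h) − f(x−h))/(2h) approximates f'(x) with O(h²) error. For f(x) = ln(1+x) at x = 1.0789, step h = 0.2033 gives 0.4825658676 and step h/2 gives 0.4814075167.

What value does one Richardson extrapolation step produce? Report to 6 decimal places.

The method has order 2: 2^2 = 4.
4·0.4814075167 − 0.4825658676 = 1.4430641992
R = 1.4430641992/3 = 0.4810213997

0.481021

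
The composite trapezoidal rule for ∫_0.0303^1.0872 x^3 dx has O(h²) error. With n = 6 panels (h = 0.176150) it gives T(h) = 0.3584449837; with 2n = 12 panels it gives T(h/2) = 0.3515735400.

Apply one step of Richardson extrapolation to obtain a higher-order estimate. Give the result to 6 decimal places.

0.349283

Leading term ∝ h^2; use weight 4 = 2^2.
Weighted: 1.4062941600 − 0.3584449837 = 1.0478491763
Denominator 4 − 1 = 3.
So the Richardson estimate is 0.3492830588.
Shift from A(h/2): −0.0022904812.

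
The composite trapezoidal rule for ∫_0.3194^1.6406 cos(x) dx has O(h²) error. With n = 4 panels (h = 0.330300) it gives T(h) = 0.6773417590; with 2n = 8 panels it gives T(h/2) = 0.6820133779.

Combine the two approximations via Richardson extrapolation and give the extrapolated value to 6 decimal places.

0.683571

The method has order 2: 2^2 = 4.
A(h/2) − A(h) = 0.6820133779 − 0.6773417590 = 0.0046716189
Correction (A(h/2) − A(h))/(4 − 1) = 0.0046716189/3 = 0.0015572063
R = A(h/2) + (A(h/2) − A(h))/3 = 0.6820133779 + 0.0015572063 = 0.6835705842
Shift from A(h/2): +0.0015572063.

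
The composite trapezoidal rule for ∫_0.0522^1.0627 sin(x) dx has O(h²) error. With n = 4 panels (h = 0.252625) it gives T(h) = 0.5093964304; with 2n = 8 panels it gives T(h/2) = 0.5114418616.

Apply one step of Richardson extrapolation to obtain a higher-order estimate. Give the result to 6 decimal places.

0.512124

r = 2: numerator weight 4, denominator 3.
4*0.5114418616 = 2.0457674464; subtract 0.5093964304 → 1.5363710160
Extrapolated: 1.5363710160 / 3 = 0.5121236720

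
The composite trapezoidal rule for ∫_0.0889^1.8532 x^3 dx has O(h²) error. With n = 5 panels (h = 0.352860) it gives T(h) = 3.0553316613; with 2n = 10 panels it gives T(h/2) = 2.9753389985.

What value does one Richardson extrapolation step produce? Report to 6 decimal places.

2.948675

Leading term ∝ h^2; use weight 4 = 2^2.
4*2.9753389985 = 11.9013559940; 11.9013559940 − 3.0553316613 = 8.8460243327
R = 8.8460243327/3 = 2.9486747776
Gap between inputs: 7.999e-02; correction applied: −0.0266642209.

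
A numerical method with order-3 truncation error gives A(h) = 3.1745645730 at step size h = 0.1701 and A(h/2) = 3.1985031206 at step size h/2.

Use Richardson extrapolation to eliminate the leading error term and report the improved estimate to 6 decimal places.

Order 3 gives 2^r = 8 and 2^r − 1 = 7.
Top: 8(3.1985031206) − (3.1745645730) = 22.4134603918
(8*3.1985031206 − 3.1745645730)/(8 − 1) = 3.2019229131
Correction |R − A(h/2)| = 3.420e-03; gap |A(h/2) − A(h)| = 2.394e-02.

3.201923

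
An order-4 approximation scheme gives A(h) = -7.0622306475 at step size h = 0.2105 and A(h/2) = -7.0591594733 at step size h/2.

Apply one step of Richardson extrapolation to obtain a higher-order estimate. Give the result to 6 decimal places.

-7.058955

Leading term ∝ h^4; use weight 16 = 2^4.
16×(-7.0591594733) = -112.9465515728; subtract (-7.0622306475) → -105.8843209253
R = (-105.8843209253)/15 = -7.0589547284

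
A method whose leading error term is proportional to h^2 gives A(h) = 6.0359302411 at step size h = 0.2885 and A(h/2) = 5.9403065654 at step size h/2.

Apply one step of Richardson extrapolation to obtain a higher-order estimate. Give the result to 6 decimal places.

With r = 2 the leading error scales as h^2, so the weight is 2^2 = 4.
A(h/2) − A(h) = 5.9403065654 − 6.0359302411 = -0.0956236757
Correction (A(h/2) − A(h))/(4 − 1) = (-0.0956236757)/3 = -0.0318745586
R = A(h/2) + (A(h/2) − A(h))/3 = 5.9403065654 − 0.0318745586 = 5.9084320068

5.908432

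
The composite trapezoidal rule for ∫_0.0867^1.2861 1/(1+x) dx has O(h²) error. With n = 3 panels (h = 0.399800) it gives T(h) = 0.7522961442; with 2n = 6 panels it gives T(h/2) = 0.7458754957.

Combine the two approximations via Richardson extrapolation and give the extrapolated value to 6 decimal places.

0.743735

r = 2, so 2^r = 4.
Numerator 4*A(h/2) − A(h) = 4*0.7458754957 − 0.7522961442 = 2.2312058386
Divide by 2^2 − 1 = 3.
(4*0.7458754957 − 0.7522961442)/(4 − 1) = 0.7437352795
Gap between inputs: 6.421e-03; correction applied: −0.0021402162.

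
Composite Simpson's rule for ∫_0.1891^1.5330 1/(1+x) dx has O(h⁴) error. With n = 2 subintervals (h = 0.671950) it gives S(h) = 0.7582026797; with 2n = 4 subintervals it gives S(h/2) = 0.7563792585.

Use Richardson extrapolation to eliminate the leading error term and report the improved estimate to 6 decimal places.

r = 4, so 2^r = 16.
16×0.7563792585 = 12.1020681360; 12.1020681360 − 0.7582026797 = 11.3438654563
11.3438654563 ÷ 15 = 0.7562576971
Shift from A(h/2): −0.0001215614.

0.756258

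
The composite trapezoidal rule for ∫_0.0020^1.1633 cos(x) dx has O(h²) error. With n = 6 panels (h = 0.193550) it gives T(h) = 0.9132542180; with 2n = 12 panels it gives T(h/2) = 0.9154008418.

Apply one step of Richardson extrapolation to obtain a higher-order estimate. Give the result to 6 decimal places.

0.916116

r = 2: numerator weight 4, denominator 3.
4 × 0.9154008418 = 3.6616033672; subtract 0.9132542180 → 2.7483491492
Divide by 2^2 − 1 = 3.
2.7483491492 ÷ 3 = 0.9161163831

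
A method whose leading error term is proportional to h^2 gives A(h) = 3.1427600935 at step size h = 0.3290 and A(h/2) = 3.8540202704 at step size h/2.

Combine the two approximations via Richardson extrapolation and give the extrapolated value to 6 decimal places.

r = 2: numerator weight 4, denominator 3.
Numerator 4*A(h/2) − A(h) = 4*3.8540202704 − 3.1427600935 = 12.2733209881
Denominator 4 − 1 = 3.
So the Richardson estimate is 4.0911069960.
Shift from A(h/2): +0.2370867256.

4.091107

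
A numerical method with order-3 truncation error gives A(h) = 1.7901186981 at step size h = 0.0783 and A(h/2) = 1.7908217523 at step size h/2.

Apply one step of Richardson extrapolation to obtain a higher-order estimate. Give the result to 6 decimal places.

Method order is 3; weight 2^3 = 8.
8·1.7908217523 − 1.7901186981 = 12.5364553203
Divide by 2^3 − 1 = 7.
So the Richardson estimate is 1.7909221886.
Correction |R − A(h/2)| = 1.004e-04; gap |A(h/2) − A(h)| = 7.031e-04.

1.790922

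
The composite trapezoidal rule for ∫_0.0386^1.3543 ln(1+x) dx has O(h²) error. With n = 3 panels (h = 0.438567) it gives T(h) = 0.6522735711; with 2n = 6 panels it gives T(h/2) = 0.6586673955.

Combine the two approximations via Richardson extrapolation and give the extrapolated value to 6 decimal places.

Leading term ∝ h^2; use weight 4 = 2^2.
4×0.6586673955 = 2.6346695820; 2.6346695820 − 0.6522735711 = 1.9823960109
Divide by 2^2 − 1 = 3.
(4×0.6586673955 − 0.6522735711)/(4 − 1) = 0.6607986703
Shift from A(h/2): +0.0021312748.

0.660799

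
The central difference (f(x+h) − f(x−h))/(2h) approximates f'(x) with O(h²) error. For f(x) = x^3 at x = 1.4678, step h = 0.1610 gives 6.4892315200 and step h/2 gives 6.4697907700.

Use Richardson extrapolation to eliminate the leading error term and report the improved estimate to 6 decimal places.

6.463311

r = 2, so 2^r = 4.
4×6.4697907700 = 25.8791630800; subtract 6.4892315200 → 19.3899315600
Denominator 4 − 1 = 3.
Result: 6.4633105200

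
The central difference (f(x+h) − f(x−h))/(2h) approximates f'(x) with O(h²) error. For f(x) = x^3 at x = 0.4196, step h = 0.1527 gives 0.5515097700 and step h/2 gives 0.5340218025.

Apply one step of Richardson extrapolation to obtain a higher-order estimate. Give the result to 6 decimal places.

0.528192

Order 2 gives 2^r = 4 and 2^r − 1 = 3.
4*0.5340218025 = 2.1360872100; 2.1360872100 − 0.5515097700 = 1.5845774400
1.5845774400 ÷ 3 = 0.5281924800
Gap between inputs: 1.749e-02; correction applied: −0.0058293225.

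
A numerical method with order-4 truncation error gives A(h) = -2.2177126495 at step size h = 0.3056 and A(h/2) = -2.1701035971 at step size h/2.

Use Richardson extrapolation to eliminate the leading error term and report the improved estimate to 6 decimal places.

Error is O(h^4); halving h shrinks it by 2^4 = 16.
A(h/2) − A(h) = -2.1701035971 − (-2.2177126495) = 0.0476090524
Divide by 2^4 − 1 = 15: 0.0476090524/15 = 0.0031739368
R = -2.1701035971 + 0.0031739368 = -2.1669296603
Shift from A(h/2): +0.0031739368.

-2.166930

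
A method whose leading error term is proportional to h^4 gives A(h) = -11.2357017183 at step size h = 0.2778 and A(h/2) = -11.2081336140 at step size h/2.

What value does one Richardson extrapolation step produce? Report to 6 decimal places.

Method order is 4; weight 2^4 = 16.
Weighted: (-179.3301378240) − (-11.2357017183) = -168.0944361057
Divide by 2^4 − 1 = 15.
Extrapolated: (-168.0944361057) / 15 = -11.2062957404
Gap between inputs: 2.757e-02; correction applied: +0.0018378736.

-11.206296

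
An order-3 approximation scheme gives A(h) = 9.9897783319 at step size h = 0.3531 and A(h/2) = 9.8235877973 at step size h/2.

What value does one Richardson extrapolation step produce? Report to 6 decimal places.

Method order is 3; weight 2^3 = 8.
Weighted: 78.5887023784 − 9.9897783319 = 68.5989240465
Denominator 8 − 1 = 7.
Result: 9.7998462924
Shift from A(h/2): −0.0237415049.

9.799846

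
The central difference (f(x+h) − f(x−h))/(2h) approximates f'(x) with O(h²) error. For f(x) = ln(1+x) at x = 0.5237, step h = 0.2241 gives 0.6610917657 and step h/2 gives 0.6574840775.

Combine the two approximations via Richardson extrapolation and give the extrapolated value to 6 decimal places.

0.656282

r = 2: numerator weight 4, denominator 3.
A(h/2) − A(h) = 0.6574840775 − 0.6610917657 = -0.0036076882
Divide by 2^2 − 1 = 3: (-0.0036076882)/3 = -0.0012025627
R = A(h/2) + (A(h/2) − A(h))/3 = 0.6574840775 − 0.0012025627 = 0.6562815148
Correction |R − A(h/2)| = 1.203e-03; gap |A(h/2) − A(h)| = 3.608e-03.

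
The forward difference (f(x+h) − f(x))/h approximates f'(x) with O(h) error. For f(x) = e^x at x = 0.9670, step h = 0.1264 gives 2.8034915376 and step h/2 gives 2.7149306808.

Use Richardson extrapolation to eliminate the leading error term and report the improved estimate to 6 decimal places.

Leading term ∝ h^1; use weight 2 = 2^1.
Numerator 2·A(h/2) − A(h) = 2·2.7149306808 − 2.8034915376 = 2.6263698240
R = 2.6263698240/1 = 2.6263698240

2.626370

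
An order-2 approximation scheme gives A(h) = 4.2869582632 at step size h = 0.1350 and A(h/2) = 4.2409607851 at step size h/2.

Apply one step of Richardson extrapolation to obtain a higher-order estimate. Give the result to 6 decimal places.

r = 2, so 2^r = 4.
4*4.2409607851 = 16.9638431404; subtract 4.2869582632 → 12.6768848772
Denominator 4 − 1 = 3.
Extrapolated: 12.6768848772 / 3 = 4.2256282924
Gap between inputs: 4.600e-02; correction applied: −0.0153324927.

4.225628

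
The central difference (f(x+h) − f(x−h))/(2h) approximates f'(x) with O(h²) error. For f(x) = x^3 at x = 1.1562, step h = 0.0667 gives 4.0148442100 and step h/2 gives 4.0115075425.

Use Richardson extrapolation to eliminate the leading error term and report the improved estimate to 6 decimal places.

r = 2, so 2^r = 4.
2^2·A(h/2) = 16.0460301700; minus A(h) gives 12.0311859600.
Divide by 2^2 − 1 = 3.
So the Richardson estimate is 4.0103953200.

4.010395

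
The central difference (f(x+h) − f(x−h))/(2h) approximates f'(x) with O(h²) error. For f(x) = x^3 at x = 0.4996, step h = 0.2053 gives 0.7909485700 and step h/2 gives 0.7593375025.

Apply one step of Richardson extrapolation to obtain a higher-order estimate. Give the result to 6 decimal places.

The method has order 2: 2^2 = 4.
4×0.7593375025 − 0.7909485700 = 2.2464014400
Extrapolated: 2.2464014400 / 3 = 0.7488004800

0.748800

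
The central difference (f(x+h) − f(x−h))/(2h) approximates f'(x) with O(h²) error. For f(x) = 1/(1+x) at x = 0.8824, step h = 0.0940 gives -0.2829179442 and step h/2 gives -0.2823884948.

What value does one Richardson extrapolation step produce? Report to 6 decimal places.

-0.282212

r = 2, so 2^r = 4.
Weighted: (-1.1295539792) − (-0.2829179442) = -0.8466360350
R = (-0.8466360350)/3 = -0.2822120117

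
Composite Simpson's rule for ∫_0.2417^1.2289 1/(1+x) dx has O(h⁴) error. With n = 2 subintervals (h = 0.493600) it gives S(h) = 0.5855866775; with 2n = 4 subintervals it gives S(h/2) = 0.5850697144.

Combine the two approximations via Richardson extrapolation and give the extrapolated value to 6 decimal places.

0.585035

The method has order 4: 2^4 = 16.
Top: 16(0.5850697144) − (0.5855866775) = 8.7755287529
Denominator 16 − 1 = 15.
Result: 0.5850352502
Shift from A(h/2): −0.0000344642.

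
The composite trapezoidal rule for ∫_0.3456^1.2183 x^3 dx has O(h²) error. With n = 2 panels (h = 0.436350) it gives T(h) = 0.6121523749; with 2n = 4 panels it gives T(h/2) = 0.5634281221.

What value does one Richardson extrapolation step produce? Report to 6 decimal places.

0.547187

Error is O(h^2); halving h shrinks it by 2^2 = 4.
Weighted: 2.2537124884 − 0.6121523749 = 1.6415601135
1.6415601135 ÷ 3 = 0.5471867045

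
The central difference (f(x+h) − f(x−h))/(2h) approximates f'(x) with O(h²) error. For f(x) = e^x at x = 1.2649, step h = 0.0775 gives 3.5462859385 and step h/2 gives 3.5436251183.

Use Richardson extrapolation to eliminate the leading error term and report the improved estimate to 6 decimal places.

3.542738

With r = 2 the leading error scales as h^2, so the weight is 2^2 = 4.
Numerator 4×A(h/2) − A(h) = 4×3.5436251183 − 3.5462859385 = 10.6282145347
10.6282145347 ÷ 3 = 3.5427381782
Correction |R − A(h/2)| = 8.869e-04; gap |A(h/2) − A(h)| = 2.661e-03.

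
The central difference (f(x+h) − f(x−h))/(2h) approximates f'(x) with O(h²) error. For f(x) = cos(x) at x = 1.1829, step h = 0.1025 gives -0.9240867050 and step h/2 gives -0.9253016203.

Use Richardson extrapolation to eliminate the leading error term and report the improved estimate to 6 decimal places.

-0.925707

Error is O(h^2); halving h shrinks it by 2^2 = 4.
Numerator 4*A(h/2) − A(h) = 4*(-0.9253016203) − (-0.9240867050) = -2.7771197762
(-2.7771197762) ÷ 3 = -0.9257065921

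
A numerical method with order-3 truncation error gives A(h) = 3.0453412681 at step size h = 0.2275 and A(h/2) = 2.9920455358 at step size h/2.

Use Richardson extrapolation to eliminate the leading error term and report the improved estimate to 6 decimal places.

2.984432

The method has order 3: 2^3 = 8.
Weighted: 23.9363642864 − 3.0453412681 = 20.8910230183
Divide by 2^3 − 1 = 7.
So the Richardson estimate is 2.9844318598.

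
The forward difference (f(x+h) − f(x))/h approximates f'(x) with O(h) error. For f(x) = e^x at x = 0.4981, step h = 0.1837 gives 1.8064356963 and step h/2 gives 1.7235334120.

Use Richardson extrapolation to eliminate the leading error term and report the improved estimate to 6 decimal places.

1.640631

With r = 1 the leading error scales as h^1, so the weight is 2^1 = 2.
2 × 1.7235334120 = 3.4470668240; 3.4470668240 − 1.8064356963 = 1.6406311277
(2 × 1.7235334120 − 1.8064356963)/(2 − 1) = 1.6406311277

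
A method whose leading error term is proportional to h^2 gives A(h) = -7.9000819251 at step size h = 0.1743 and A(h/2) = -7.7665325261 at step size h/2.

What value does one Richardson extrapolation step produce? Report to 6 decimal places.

Order 2 gives 2^r = 4 and 2^r − 1 = 3.
A(h/2) − A(h) = -7.7665325261 − (-7.9000819251) = 0.1335493990
Divide by 2^2 − 1 = 3: 0.1335493990/3 = 0.0445164663
R = -7.7665325261 + 0.0445164663 = -7.7220160598
Gap between inputs: 1.335e-01; correction applied: +0.0445164663.

-7.722016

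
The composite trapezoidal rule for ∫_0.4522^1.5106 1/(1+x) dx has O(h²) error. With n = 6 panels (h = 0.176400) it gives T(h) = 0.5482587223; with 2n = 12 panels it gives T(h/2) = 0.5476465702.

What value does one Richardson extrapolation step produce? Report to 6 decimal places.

Leading term ∝ h^2; use weight 4 = 2^2.
Weighted: 2.1905862808 − 0.5482587223 = 1.6423275585
R = 1.6423275585/3 = 0.5474425195
Correction |R − A(h/2)| = 2.041e-04; gap |A(h/2) − A(h)| = 6.122e-04.

0.547443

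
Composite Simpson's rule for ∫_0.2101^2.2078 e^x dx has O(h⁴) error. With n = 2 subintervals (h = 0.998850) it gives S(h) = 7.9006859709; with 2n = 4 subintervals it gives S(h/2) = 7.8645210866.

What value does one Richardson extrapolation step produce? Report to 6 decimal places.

Leading term ∝ h^4; use weight 16 = 2^4.
2^4·A(h/2) = 125.8323373856; minus A(h) gives 117.9316514147.
R = 117.9316514147/15 = 7.8621100943

7.862110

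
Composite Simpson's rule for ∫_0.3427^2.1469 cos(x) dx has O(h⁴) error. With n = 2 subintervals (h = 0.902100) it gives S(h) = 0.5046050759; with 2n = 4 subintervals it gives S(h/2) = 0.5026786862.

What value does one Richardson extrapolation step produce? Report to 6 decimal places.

0.502550

Method order is 4; weight 2^4 = 16.
2^4×A(h/2) = 8.0428589792; minus A(h) gives 7.5382539033.
Extrapolated: 7.5382539033 / 15 = 0.5025502602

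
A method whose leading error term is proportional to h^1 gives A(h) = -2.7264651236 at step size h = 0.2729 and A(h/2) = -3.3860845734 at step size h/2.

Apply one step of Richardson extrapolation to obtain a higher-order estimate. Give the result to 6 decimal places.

-4.045704

With r = 1 the leading error scales as h^1, so the weight is 2^1 = 2.
2^1×A(h/2) = -6.7721691468; minus A(h) gives -4.0457040232.
Divide by 2^1 − 1 = 1.
R = (-4.0457040232)/1 = -4.0457040232
Correction |R − A(h/2)| = 6.596e-01; gap |A(h/2) − A(h)| = 6.596e-01.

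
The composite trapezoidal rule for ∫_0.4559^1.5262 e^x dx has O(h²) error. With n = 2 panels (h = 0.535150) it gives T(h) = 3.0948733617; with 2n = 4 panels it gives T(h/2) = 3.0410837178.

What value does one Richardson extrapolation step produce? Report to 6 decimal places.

3.023154

Order 2 gives 2^r = 4 and 2^r − 1 = 3.
Weighted: 12.1643348712 − 3.0948733617 = 9.0694615095
Denominator 4 − 1 = 3.
9.0694615095 ÷ 3 = 3.0231538365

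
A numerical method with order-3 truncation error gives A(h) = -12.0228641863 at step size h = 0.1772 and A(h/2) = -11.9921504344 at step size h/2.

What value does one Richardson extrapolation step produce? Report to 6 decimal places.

-11.987763

Method order is 3; weight 2^3 = 8.
8 × (-11.9921504344) = -95.9372034752; (-95.9372034752) − (-12.0228641863) = -83.9143392889
(8 × (-11.9921504344) − (-12.0228641863))/(8 − 1) = -11.9877627556
Correction |R − A(h/2)| = 4.388e-03; gap |A(h/2) − A(h)| = 3.071e-02.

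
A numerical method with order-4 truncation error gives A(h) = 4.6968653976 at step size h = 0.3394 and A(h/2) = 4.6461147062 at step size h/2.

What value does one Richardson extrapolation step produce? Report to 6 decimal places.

4.642731

r = 4, so 2^r = 16.
Numerator 16·A(h/2) − A(h) = 16·4.6461147062 − 4.6968653976 = 69.6409699016
Denominator 16 − 1 = 15.
R = 69.6409699016/15 = 4.6427313268
Gap between inputs: 5.075e-02; correction applied: −0.0033833794.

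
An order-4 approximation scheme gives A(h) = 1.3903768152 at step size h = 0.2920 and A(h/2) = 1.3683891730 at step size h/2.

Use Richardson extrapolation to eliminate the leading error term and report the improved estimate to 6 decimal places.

1.366923

Order 4 gives 2^r = 16 and 2^r − 1 = 15.
16×1.3683891730 = 21.8942267680; subtract 1.3903768152 → 20.5038499528
Divide by 2^4 − 1 = 15.
So the Richardson estimate is 1.3669233302.
Gap between inputs: 2.199e-02; correction applied: −0.0014658428.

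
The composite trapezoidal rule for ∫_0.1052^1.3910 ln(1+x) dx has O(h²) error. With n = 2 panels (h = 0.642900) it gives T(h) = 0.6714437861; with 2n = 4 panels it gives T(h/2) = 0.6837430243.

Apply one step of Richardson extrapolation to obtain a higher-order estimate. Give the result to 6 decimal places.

r = 2, so 2^r = 4.
Top: 4(0.6837430243) − (0.6714437861) = 2.0635283111
Denominator 4 − 1 = 3.
Result: 0.6878427704

0.687843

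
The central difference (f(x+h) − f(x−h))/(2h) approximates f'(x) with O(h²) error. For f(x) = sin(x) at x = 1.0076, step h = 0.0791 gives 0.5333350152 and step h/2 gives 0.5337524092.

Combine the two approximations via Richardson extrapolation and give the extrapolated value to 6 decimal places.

0.533892

Order 2 gives 2^r = 4 and 2^r − 1 = 3.
Numerator 4 × A(h/2) − A(h) = 4 × 0.5337524092 − 0.5333350152 = 1.6016746216
Denominator 4 − 1 = 3.
(4 × 0.5337524092 − 0.5333350152)/(4 − 1) = 0.5338915405
Shift from A(h/2): +0.0001391313.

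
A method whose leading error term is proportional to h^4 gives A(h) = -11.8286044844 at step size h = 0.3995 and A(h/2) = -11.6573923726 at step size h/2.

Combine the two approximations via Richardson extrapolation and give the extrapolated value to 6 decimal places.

The method has order 4: 2^4 = 16.
Weighted: (-186.5182779616) − (-11.8286044844) = -174.6896734772
Denominator 16 − 1 = 15.
Result: -11.6459782318
Correction |R − A(h/2)| = 1.141e-02; gap |A(h/2) − A(h)| = 1.712e-01.

-11.645978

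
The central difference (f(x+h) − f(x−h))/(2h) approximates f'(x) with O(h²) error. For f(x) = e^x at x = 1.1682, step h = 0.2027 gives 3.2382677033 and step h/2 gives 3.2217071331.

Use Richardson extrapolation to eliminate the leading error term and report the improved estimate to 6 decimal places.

3.216187

Leading term ∝ h^2; use weight 4 = 2^2.
A(h/2) − A(h) = 3.2217071331 − 3.2382677033 = -0.0165605702
Correction (A(h/2) − A(h))/(4 − 1) = (-0.0165605702)/3 = -0.0055201901
R = A(h/2) + (A(h/2) − A(h))/3 = 3.2217071331 − 0.0055201901 = 3.2161869430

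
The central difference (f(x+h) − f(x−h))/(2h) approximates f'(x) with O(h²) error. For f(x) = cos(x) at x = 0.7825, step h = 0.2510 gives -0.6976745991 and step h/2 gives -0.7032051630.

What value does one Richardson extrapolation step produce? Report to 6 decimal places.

With r = 2 the leading error scales as h^2, so the weight is 2^2 = 4.
Difference of the inputs: -0.7032051630 − (-0.6976745991) = -0.0055305639
Correction (A(h/2) − A(h))/(4 − 1) = (-0.0055305639)/3 = -0.0018435213
R = -0.7032051630 − 0.0018435213 = -0.7050486843
Shift from A(h/2): −0.0018435213.

-0.705049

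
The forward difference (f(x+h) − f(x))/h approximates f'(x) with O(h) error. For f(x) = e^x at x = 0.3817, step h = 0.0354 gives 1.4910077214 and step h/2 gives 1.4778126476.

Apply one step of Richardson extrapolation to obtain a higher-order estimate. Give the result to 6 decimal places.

Order 1 gives 2^r = 2 and 2^r − 1 = 1.
Weighted: 2.9556252952 − 1.4910077214 = 1.4646175738
Divide by 2^1 − 1 = 1.
So the Richardson estimate is 1.4646175738.

1.464618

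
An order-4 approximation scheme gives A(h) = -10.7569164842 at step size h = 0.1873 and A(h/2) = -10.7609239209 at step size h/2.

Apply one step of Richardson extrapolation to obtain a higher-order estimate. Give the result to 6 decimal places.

-10.761191

Leading term ∝ h^4; use weight 16 = 2^4.
Top: 16(-10.7609239209) − (-10.7569164842) = -161.4178662502
(16 × (-10.7609239209) − (-10.7569164842))/(16 − 1) = -10.7611910833
Gap between inputs: 4.007e-03; correction applied: −0.0002671624.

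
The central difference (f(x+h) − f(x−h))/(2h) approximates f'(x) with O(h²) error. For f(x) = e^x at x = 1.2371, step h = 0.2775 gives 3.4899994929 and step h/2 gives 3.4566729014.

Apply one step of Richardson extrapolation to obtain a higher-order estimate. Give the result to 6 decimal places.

3.445564

Leading term ∝ h^2; use weight 4 = 2^2.
4*3.4566729014 = 13.8266916056; subtract 3.4899994929 → 10.3366921127
Denominator 4 − 1 = 3.
R = 10.3366921127/3 = 3.4455640376
Gap between inputs: 3.333e-02; correction applied: −0.0111088638.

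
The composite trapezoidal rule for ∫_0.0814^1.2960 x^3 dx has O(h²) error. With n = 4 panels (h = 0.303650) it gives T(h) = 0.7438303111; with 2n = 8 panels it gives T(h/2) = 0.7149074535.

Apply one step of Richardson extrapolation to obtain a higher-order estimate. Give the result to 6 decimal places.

0.705267

r = 2, so 2^r = 4.
Difference of the inputs: 0.7149074535 − 0.7438303111 = -0.0289228576
Correction (A(h/2) − A(h))/(4 − 1) = (-0.0289228576)/3 = -0.0096409525
R = 0.7149074535 − 0.0096409525 = 0.7052665010
Gap between inputs: 2.892e-02; correction applied: −0.0096409525.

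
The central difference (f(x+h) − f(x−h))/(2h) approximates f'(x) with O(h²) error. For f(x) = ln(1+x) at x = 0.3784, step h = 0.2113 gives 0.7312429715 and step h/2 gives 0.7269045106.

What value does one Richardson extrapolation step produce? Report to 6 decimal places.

The method has order 2: 2^2 = 4.
A(h/2) − A(h) = 0.7269045106 − 0.7312429715 = -0.0043384609
Divide by 2^2 − 1 = 3: (-0.0043384609)/3 = -0.0014461536
R = A(h/2) + (A(h/2) − A(h))/3 = 0.7269045106 − 0.0014461536 = 0.7254583570

0.725458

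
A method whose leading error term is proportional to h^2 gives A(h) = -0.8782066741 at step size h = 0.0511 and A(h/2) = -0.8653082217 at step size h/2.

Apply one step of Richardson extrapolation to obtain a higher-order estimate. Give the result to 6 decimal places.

Leading term ∝ h^2; use weight 4 = 2^2.
4*(-0.8653082217) − (-0.8782066741) = -2.5830262127
Divide by 2^2 − 1 = 3.
So the Richardson estimate is -0.8610087376.
Correction |R − A(h/2)| = 4.299e-03; gap |A(h/2) − A(h)| = 1.290e-02.

-0.861009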